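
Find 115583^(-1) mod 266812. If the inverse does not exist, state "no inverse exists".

no inverse exists

Compute gcd(115583, 266812):
266812 = 2·115583 + 35646
115583 = 3·35646 + 8645
35646 = 4·8645 + 1066
8645 = 8·1066 + 117
1066 = 9·117 + 13
117 = 9·13 + 0
gcd(115583, 266812) = 13 ≠ 1, so 115583 has no multiplicative inverse modulo 266812.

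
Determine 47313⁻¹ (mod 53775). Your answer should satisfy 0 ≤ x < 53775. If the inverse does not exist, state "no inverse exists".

Compute gcd(47313, 53775):
53775 = 1*47313 + 6462
47313 = 7*6462 + 2079
6462 = 3*2079 + 225
2079 = 9*225 + 54
225 = 4*54 + 9
54 = 6*9 + 0
The gcd is 9, not 1, hence no inverse exists.

no inverse exists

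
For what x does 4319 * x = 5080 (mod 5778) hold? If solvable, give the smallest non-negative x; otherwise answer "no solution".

3236

First find gcd(4319, 5778):
5778 = 1×4319 + 1459
4319 = 2×1459 + 1401
1459 = 1×1401 + 58
1401 = 24×58 + 9
58 = 6×9 + 4
9 = 2×4 + 1
4 = 4×1 + 0
gcd = 1, so a unique solution mod 5778 exists.
Back-substitute for the Bézout coefficients:
1 = 9 − 2·4
1 = −2·58 + 13·9
1 = 13·1401 − 314·58
1 = −314·1459 + 327·1401
1 = 327·4319 − 968·1459
1 = −968·5778 + 1295·4319
So 4319·(1295) ≡ 1 (mod 5778), giving 4319⁻¹ ≡ 1295.
x ≡ 4319⁻¹·5080 ≡ 1295·5080 ≡ 3236 (mod 5778).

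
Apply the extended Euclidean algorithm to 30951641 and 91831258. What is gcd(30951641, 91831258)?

Euclidean algorithm:
91831258 = 2·30951641 + 29927976
30951641 = 1·29927976 + 1023665
29927976 = 29·1023665 + 241691
1023665 = 4·241691 + 56901
241691 = 4·56901 + 14087
56901 = 4·14087 + 553
14087 = 25·553 + 262
553 = 2·262 + 29
262 = 9·29 + 1
29 = 29·1 + 0
gcd(30951641, 91831258) = 1.
Express as a combination:
1 = 262 − 9·29
1 = −9·553 + 19·262
1 = 19·14087 − 484·553
1 = −484·56901 + 1955·14087
1 = 1955·241691 − 8304·56901
1 = −8304·1023665 + 35171·241691
1 = 35171·29927976 − 1028263·1023665
1 = −1028263·30951641 + 1063434·29927976
1 = 1063434·91831258 − 3155131·30951641
So 1 = (1063434)·91831258 + (-3155131)·30951641.

1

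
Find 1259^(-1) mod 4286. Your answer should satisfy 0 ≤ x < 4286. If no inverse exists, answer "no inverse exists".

2063

gcd(4286, 1259) by repeated division:
4286 = 3*1259 + 509
1259 = 2*509 + 241
509 = 2*241 + 27
241 = 8*27 + 25
27 = 1*25 + 2
25 = 12*2 + 1
2 = 2*1 + 0
The gcd is 1. Working backward:
1 = 25 − 12·2
1 = −12·27 + 13·25
1 = 13·241 − 116·27
1 = −116·509 + 245·241
1 = 245·1259 − 606·509
1 = −606·4286 + 2063·1259
So 1259·2063 ≡ 1 (mod 4286).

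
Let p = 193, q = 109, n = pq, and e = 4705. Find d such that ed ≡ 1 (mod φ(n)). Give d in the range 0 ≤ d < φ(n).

φ(n) = (p−1)(q−1) = 192·108 = 20736.
Need d with 4705·d ≡ 1 (mod 20736). Apply the extended Euclidean algorithm:
20736 = 4×4705 + 1916
4705 = 2×1916 + 873
1916 = 2×873 + 170
873 = 5×170 + 23
170 = 7×23 + 9
23 = 2×9 + 5
9 = 1×5 + 4
5 = 1×4 + 1
4 = 4×1 + 0
Back-substitute:
1 = 5 − 4
1 = −9 + 2·5
1 = 2·23 − 5·9
1 = −5·170 + 37·23
1 = 37·873 − 190·170
1 = −190·1916 + 417·873
1 = 417·4705 − 1024·1916
1 = −1024·20736 + 4513·4705
So 4705·4513 ≡ 1 (mod 20736), hence d = 4513.

4513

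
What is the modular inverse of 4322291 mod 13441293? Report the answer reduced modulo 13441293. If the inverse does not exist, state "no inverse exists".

gcd(13441293, 4322291) by repeated division:
13441293 = 3×4322291 + 474420
4322291 = 9×474420 + 52511
474420 = 9×52511 + 1821
52511 = 28×1821 + 1523
1821 = 1×1523 + 298
1523 = 5×298 + 33
298 = 9×33 + 1
33 = 33×1 + 0
Since gcd(4322291, 13441293) = 1, back-substitute to write 1 as a combination:
1 = 298 − 9·33
1 = −9·1523 + 46·298
1 = 46·1821 − 55·1523
1 = −55·52511 + 1586·1821
1 = 1586·474420 − 14329·52511
1 = −14329·4322291 + 130547·474420
1 = 130547·13441293 − 405970·4322291
Thus 4322291·(-405970) ≡ 1 (mod 13441293); reducing, -405970 mod 13441293 = 13035323.

13035323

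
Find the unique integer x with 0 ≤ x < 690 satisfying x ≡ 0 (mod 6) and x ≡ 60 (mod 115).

Write x = 0 + 6·k. Then 6·k ≡ 60 − 0 ≡ 60 (mod 115).
Need 6⁻¹ mod 115. Extended Euclid on (115, 6):
115 = 19×6 + 1
6 = 6×1 + 0
Back-substitute:
1 = 115 − 19·6
6⁻¹ ≡ 96 (mod 115), so k ≡ 96·60 ≡ 10 (mod 115).
x = 0 + 6·10 = 60.

60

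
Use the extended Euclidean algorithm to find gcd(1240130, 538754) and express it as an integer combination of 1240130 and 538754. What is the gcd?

Apply Euclid's algorithm to 1240130 and 538754:
1240130 = 2·538754 + 162622
538754 = 3·162622 + 50888
162622 = 3·50888 + 9958
50888 = 5·9958 + 1098
9958 = 9·1098 + 76
1098 = 14·76 + 34
76 = 2·34 + 8
34 = 4·8 + 2
8 = 4·2 + 0
gcd(1240130, 538754) = 2.
Working backward:
2 = 34 − 4·8
2 = −4·76 + 9·34
2 = 9·1098 − 130·76
2 = −130·9958 + 1179·1098
2 = 1179·50888 − 6025·9958
2 = −6025·162622 + 19254·50888
2 = 19254·538754 − 63787·162622
2 = −63787·1240130 + 146828·538754
So 2 = (-63787)·1240130 + (146828)·538754.

2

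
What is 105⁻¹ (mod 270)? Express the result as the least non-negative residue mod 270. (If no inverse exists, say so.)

no inverse exists

Euclidean algorithm on 270, 105:
270 = 2*105 + 60
105 = 1*60 + 45
60 = 1*45 + 15
45 = 3*15 + 0
The gcd is 15, not 1, hence no inverse exists.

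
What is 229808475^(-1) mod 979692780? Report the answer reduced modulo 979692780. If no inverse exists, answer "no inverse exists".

no inverse exists

Compute gcd(229808475, 979692780):
979692780 = 4*229808475 + 60458880
229808475 = 3*60458880 + 48431835
60458880 = 1*48431835 + 12027045
48431835 = 4*12027045 + 323655
12027045 = 37*323655 + 51810
323655 = 6*51810 + 12795
51810 = 4*12795 + 630
12795 = 20*630 + 195
630 = 3*195 + 45
195 = 4*45 + 15
45 = 3*15 + 0
The gcd is 15, not 1, hence no inverse exists.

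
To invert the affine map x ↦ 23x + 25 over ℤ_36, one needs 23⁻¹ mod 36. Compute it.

11

Extended Euclidean algorithm:
36 = 1×23 + 13
23 = 1×13 + 10
13 = 1×10 + 3
10 = 3×3 + 1
3 = 3×1 + 0
Since gcd(23, 36) = 1, back-substitute to write 1 as a combination:
1 = 10 − 3·3
1 = −3·13 + 4·10
1 = 4·23 − 7·13
1 = −7·36 + 11·23
So 23·11 ≡ 1 (mod 36).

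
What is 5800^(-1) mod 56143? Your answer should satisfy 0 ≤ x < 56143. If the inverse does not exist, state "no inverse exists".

13484

gcd(56143, 5800) by repeated division:
56143 = 9·5800 + 3943
5800 = 1·3943 + 1857
3943 = 2·1857 + 229
1857 = 8·229 + 25
229 = 9·25 + 4
25 = 6·4 + 1
4 = 4·1 + 0
The gcd is 1. Working backward:
1 = 25 − 6·4
1 = −6·229 + 55·25
1 = 55·1857 − 446·229
1 = −446·3943 + 947·1857
1 = 947·5800 − 1393·3943
1 = −1393·56143 + 13484·5800
So 5800·13484 ≡ 1 (mod 56143).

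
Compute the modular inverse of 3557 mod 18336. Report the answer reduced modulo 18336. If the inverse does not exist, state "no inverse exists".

Extended Euclidean algorithm:
18336 = 5*3557 + 551
3557 = 6*551 + 251
551 = 2*251 + 49
251 = 5*49 + 6
49 = 8*6 + 1
6 = 6*1 + 0
Since gcd(3557, 18336) = 1, back-substitute to write 1 as a combination:
1 = 49 − 8·6
1 = −8·251 + 41·49
1 = 41·551 − 90·251
1 = −90·3557 + 581·551
1 = 581·18336 − 2995·3557
Thus 3557·(-2995) ≡ 1 (mod 18336); reducing, -2995 mod 18336 = 15341.

15341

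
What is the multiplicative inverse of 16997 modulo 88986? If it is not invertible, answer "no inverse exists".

gcd(88986, 16997) by repeated division:
88986 = 5*16997 + 4001
16997 = 4*4001 + 993
4001 = 4*993 + 29
993 = 34*29 + 7
29 = 4*7 + 1
7 = 7*1 + 0
The gcd is 1. Working backward:
1 = 29 − 4·7
1 = −4·993 + 137·29
1 = 137·4001 − 552·993
1 = −552·16997 + 2345·4001
1 = 2345·88986 − 12277·16997
Hence 16997⁻¹ ≡ -12277 ≡ 76709 (mod 88986).

76709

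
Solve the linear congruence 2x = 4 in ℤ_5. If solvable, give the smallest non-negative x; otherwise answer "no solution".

2

First find gcd(2, 5):
5 = 2*2 + 1
2 = 2*1 + 0
gcd = 1, so a unique solution mod 5 exists.
Back-substitute for the Bézout coefficients:
1 = 5 − 2·2
So 2·(-2) ≡ 1 (mod 5), giving 2⁻¹ ≡ 3.
x ≡ 2⁻¹·4 ≡ 3·4 ≡ 2 (mod 5).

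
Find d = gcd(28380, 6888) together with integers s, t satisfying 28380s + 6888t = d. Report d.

12

Apply Euclid's algorithm to 28380 and 6888:
28380 = 4*6888 + 828
6888 = 8*828 + 264
828 = 3*264 + 36
264 = 7*36 + 12
36 = 3*12 + 0
gcd(28380, 6888) = 12.
Working backward:
12 = 264 − 7·36
12 = −7·828 + 22·264
12 = 22·6888 − 183·828
12 = −183·28380 + 754·6888
So 12 = (-183)·28380 + (754)·6888.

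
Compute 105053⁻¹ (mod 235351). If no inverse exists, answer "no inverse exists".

130070

gcd(235351, 105053) by repeated division:
235351 = 2×105053 + 25245
105053 = 4×25245 + 4073
25245 = 6×4073 + 807
4073 = 5×807 + 38
807 = 21×38 + 9
38 = 4×9 + 2
9 = 4×2 + 1
2 = 2×1 + 0
gcd = 1, so the inverse exists. Back-substitute:
1 = 9 − 4·2
1 = −4·38 + 17·9
1 = 17·807 − 361·38
1 = −361·4073 + 1822·807
1 = 1822·25245 − 11293·4073
1 = −11293·105053 + 46994·25245
1 = 46994·235351 − 105281·105053
So 105053·(-105281) ≡ 1 (mod 235351), and -105281 ≡ 130070 (mod 235351).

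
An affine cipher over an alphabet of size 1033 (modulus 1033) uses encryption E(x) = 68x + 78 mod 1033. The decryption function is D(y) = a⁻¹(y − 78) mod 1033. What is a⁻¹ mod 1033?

714

Apply the Euclidean algorithm to 1033 and 68:
1033 = 15·68 + 13
68 = 5·13 + 3
13 = 4·3 + 1
3 = 3·1 + 0
Since gcd(68, 1033) = 1, back-substitute to write 1 as a combination:
1 = 13 − 4·3
1 = −4·68 + 21·13
1 = 21·1033 − 319·68
Thus 68·(-319) ≡ 1 (mod 1033); reducing, -319 mod 1033 = 714.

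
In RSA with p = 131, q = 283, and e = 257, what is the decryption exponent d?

29813

φ(n) = (p−1)(q−1) = 130·282 = 36660.
Need d with 257·d ≡ 1 (mod 36660). Apply the extended Euclidean algorithm:
36660 = 142*257 + 166
257 = 1*166 + 91
166 = 1*91 + 75
91 = 1*75 + 16
75 = 4*16 + 11
16 = 1*11 + 5
11 = 2*5 + 1
5 = 5*1 + 0
Back-substitute:
1 = 11 − 2·5
1 = −2·16 + 3·11
1 = 3·75 − 14·16
1 = −14·91 + 17·75
1 = 17·166 − 31·91
1 = −31·257 + 48·166
1 = 48·36660 − 6847·257
So 257·(-6847) ≡ 1 (mod 36660), hence d ≡ -6847 ≡ 29813 (mod 36660).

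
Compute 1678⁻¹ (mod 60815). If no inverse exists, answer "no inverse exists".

8517

gcd(60815, 1678) by repeated division:
60815 = 36*1678 + 407
1678 = 4*407 + 50
407 = 8*50 + 7
50 = 7*7 + 1
7 = 7*1 + 0
gcd = 1, so the inverse exists. Back-substitute:
1 = 50 − 7·7
1 = −7·407 + 57·50
1 = 57·1678 − 235·407
1 = −235·60815 + 8517·1678
So 1678·8517 ≡ 1 (mod 60815).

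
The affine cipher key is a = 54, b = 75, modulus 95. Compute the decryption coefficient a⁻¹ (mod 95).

Extended Euclidean algorithm:
95 = 1*54 + 41
54 = 1*41 + 13
41 = 3*13 + 2
13 = 6*2 + 1
2 = 2*1 + 0
gcd = 1, so the inverse exists. Back-substitute:
1 = 13 − 6·2
1 = −6·41 + 19·13
1 = 19·54 − 25·41
1 = −25·95 + 44·54
So 54·44 ≡ 1 (mod 95).

44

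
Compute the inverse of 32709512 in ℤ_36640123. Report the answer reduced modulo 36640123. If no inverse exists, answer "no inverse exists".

Extended Euclidean algorithm:
36640123 = 1*32709512 + 3930611
32709512 = 8*3930611 + 1264624
3930611 = 3*1264624 + 136739
1264624 = 9*136739 + 33973
136739 = 4*33973 + 847
33973 = 40*847 + 93
847 = 9*93 + 10
93 = 9*10 + 3
10 = 3*3 + 1
3 = 3*1 + 0
The gcd is 1. Working backward:
1 = 10 − 3·3
1 = −3·93 + 28·10
1 = 28·847 − 255·93
1 = −255·33973 + 10228·847
1 = 10228·136739 − 41167·33973
1 = −41167·1264624 + 380731·136739
1 = 380731·3930611 − 1183360·1264624
1 = −1183360·32709512 + 9847611·3930611
1 = 9847611·36640123 − 11030971·32709512
Thus 32709512·(-11030971) ≡ 1 (mod 36640123); reducing, -11030971 mod 36640123 = 25609152.

25609152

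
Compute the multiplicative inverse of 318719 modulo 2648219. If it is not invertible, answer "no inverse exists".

Extended Euclidean algorithm:
2648219 = 8*318719 + 98467
318719 = 3*98467 + 23318
98467 = 4*23318 + 5195
23318 = 4*5195 + 2538
5195 = 2*2538 + 119
2538 = 21*119 + 39
119 = 3*39 + 2
39 = 19*2 + 1
2 = 2*1 + 0
Since gcd(318719, 2648219) = 1, back-substitute to write 1 as a combination:
1 = 39 − 19·2
1 = −19·119 + 58·39
1 = 58·2538 − 1237·119
1 = −1237·5195 + 2532·2538
1 = 2532·23318 − 11365·5195
1 = −11365·98467 + 47992·23318
1 = 47992·318719 − 155341·98467
1 = −155341·2648219 + 1290720·318719
So 318719·1290720 ≡ 1 (mod 2648219).

1290720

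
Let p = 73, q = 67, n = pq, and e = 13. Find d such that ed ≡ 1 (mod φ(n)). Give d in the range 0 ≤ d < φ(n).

4021

φ(n) = (p−1)(q−1) = 72·66 = 4752.
Need d with 13·d ≡ 1 (mod 4752). Apply the extended Euclidean algorithm:
4752 = 365*13 + 7
13 = 1*7 + 6
7 = 1*6 + 1
6 = 6*1 + 0
Back-substitute:
1 = 7 − 6
1 = −13 + 2·7
1 = 2·4752 − 731·13
So 13·(-731) ≡ 1 (mod 4752), hence d ≡ -731 ≡ 4021 (mod 4752).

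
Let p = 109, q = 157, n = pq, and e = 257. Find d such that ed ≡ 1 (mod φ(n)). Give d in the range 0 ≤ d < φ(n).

φ(n) = (p−1)(q−1) = 108·156 = 16848.
Need d with 257·d ≡ 1 (mod 16848). Apply the extended Euclidean algorithm:
16848 = 65·257 + 143
257 = 1·143 + 114
143 = 1·114 + 29
114 = 3·29 + 27
29 = 1·27 + 2
27 = 13·2 + 1
2 = 2·1 + 0
Back-substitute:
1 = 27 − 13·2
1 = −13·29 + 14·27
1 = 14·114 − 55·29
1 = −55·143 + 69·114
1 = 69·257 − 124·143
1 = −124·16848 + 8129·257
So 257·8129 ≡ 1 (mod 16848), hence d = 8129.

8129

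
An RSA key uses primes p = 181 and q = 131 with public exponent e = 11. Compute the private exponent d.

φ(n) = (p−1)(q−1) = 180·130 = 23400.
Need d with 11·d ≡ 1 (mod 23400). Apply the extended Euclidean algorithm:
23400 = 2127×11 + 3
11 = 3×3 + 2
3 = 1×2 + 1
2 = 2×1 + 0
Back-substitute:
1 = 3 − 2
1 = −11 + 4·3
1 = 4·23400 − 8509·11
So 11·(-8509) ≡ 1 (mod 23400), hence d ≡ -8509 ≡ 14891 (mod 23400).

14891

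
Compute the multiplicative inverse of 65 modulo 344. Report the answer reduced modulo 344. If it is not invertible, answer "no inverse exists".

Apply the Euclidean algorithm to 344 and 65:
344 = 5×65 + 19
65 = 3×19 + 8
19 = 2×8 + 3
8 = 2×3 + 2
3 = 1×2 + 1
2 = 2×1 + 0
Since gcd(65, 344) = 1, back-substitute to write 1 as a combination:
1 = 3 − 2
1 = −8 + 3·3
1 = 3·19 − 7·8
1 = −7·65 + 24·19
1 = 24·344 − 127·65
So 65·(-127) ≡ 1 (mod 344), and -127 ≡ 217 (mod 344).

217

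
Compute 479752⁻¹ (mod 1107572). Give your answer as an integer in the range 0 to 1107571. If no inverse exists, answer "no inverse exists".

no inverse exists

Euclidean algorithm on 1107572, 479752:
1107572 = 2·479752 + 148068
479752 = 3·148068 + 35548
148068 = 4·35548 + 5876
35548 = 6·5876 + 292
5876 = 20·292 + 36
292 = 8·36 + 4
36 = 9·4 + 0
Since gcd = 4 > 1, 479752 is not a unit mod 1107572.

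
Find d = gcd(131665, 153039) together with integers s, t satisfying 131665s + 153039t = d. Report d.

1

Apply Euclid's algorithm to 153039 and 131665:
153039 = 1*131665 + 21374
131665 = 6*21374 + 3421
21374 = 6*3421 + 848
3421 = 4*848 + 29
848 = 29*29 + 7
29 = 4*7 + 1
7 = 7*1 + 0
gcd(131665, 153039) = 1.
Working backward:
1 = 29 − 4·7
1 = −4·848 + 117·29
1 = 117·3421 − 472·848
1 = −472·21374 + 2949·3421
1 = 2949·131665 − 18166·21374
1 = −18166·153039 + 21115·131665
So 1 = (-18166)·153039 + (21115)·131665.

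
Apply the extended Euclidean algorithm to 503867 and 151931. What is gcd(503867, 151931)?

13

Euclidean algorithm:
503867 = 3*151931 + 48074
151931 = 3*48074 + 7709
48074 = 6*7709 + 1820
7709 = 4*1820 + 429
1820 = 4*429 + 104
429 = 4*104 + 13
104 = 8*13 + 0
gcd(503867, 151931) = 13.
Express as a combination:
13 = 429 − 4·104
13 = −4·1820 + 17·429
13 = 17·7709 − 72·1820
13 = −72·48074 + 449·7709
13 = 449·151931 − 1419·48074
13 = −1419·503867 + 4706·151931
So 13 = (-1419)·503867 + (4706)·151931.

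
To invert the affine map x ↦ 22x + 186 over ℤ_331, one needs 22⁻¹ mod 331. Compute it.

Extended Euclidean algorithm:
331 = 15×22 + 1
22 = 22×1 + 0
Since gcd(22, 331) = 1, back-substitute to write 1 as a combination:
1 = 331 − 15·22
Hence 22⁻¹ ≡ -15 ≡ 316 (mod 331).

316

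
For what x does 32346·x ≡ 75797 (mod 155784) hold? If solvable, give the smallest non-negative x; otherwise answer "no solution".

gcd(32346, 155784):
155784 = 4*32346 + 26400
32346 = 1*26400 + 5946
26400 = 4*5946 + 2616
5946 = 2*2616 + 714
2616 = 3*714 + 474
714 = 1*474 + 240
474 = 1*240 + 234
240 = 1*234 + 6
234 = 39*6 + 0
gcd = 6, but 6 ∤ 75797, so the congruence has no solution.

no solution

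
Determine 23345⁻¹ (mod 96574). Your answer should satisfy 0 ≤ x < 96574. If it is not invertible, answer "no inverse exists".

Apply the Euclidean algorithm to 96574 and 23345:
96574 = 4·23345 + 3194
23345 = 7·3194 + 987
3194 = 3·987 + 233
987 = 4·233 + 55
233 = 4·55 + 13
55 = 4·13 + 3
13 = 4·3 + 1
3 = 3·1 + 0
gcd = 1, so the inverse exists. Back-substitute:
1 = 13 − 4·3
1 = −4·55 + 17·13
1 = 17·233 − 72·55
1 = −72·987 + 305·233
1 = 305·3194 − 987·987
1 = −987·23345 + 7214·3194
1 = 7214·96574 − 29843·23345
Thus 23345·(-29843) ≡ 1 (mod 96574); reducing, -29843 mod 96574 = 66731.

66731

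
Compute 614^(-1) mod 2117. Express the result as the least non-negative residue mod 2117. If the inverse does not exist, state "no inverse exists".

Run Euclid on (2117, 614):
2117 = 3*614 + 275
614 = 2*275 + 64
275 = 4*64 + 19
64 = 3*19 + 7
19 = 2*7 + 5
7 = 1*5 + 2
5 = 2*2 + 1
2 = 2*1 + 0
Since gcd(614, 2117) = 1, back-substitute to write 1 as a combination:
1 = 5 − 2·2
1 = −2·7 + 3·5
1 = 3·19 − 8·7
1 = −8·64 + 27·19
1 = 27·275 − 116·64
1 = −116·614 + 259·275
1 = 259·2117 − 893·614
Hence 614⁻¹ ≡ -893 ≡ 1224 (mod 2117).

1224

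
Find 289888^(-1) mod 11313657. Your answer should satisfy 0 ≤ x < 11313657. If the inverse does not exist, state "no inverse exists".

10752556

Run Euclid on (11313657, 289888):
11313657 = 39*289888 + 8025
289888 = 36*8025 + 988
8025 = 8*988 + 121
988 = 8*121 + 20
121 = 6*20 + 1
20 = 20*1 + 0
The gcd is 1. Working backward:
1 = 121 − 6·20
1 = −6·988 + 49·121
1 = 49·8025 − 398·988
1 = −398·289888 + 14377·8025
1 = 14377·11313657 − 561101·289888
Hence 289888⁻¹ ≡ -561101 ≡ 10752556 (mod 11313657).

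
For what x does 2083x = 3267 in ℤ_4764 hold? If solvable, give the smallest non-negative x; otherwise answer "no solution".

2865

First find gcd(2083, 4764):
4764 = 2·2083 + 598
2083 = 3·598 + 289
598 = 2·289 + 20
289 = 14·20 + 9
20 = 2·9 + 2
9 = 4·2 + 1
2 = 2·1 + 0
gcd = 1, so a unique solution mod 4764 exists.
Back-substitute for the Bézout coefficients:
1 = 9 − 4·2
1 = −4·20 + 9·9
1 = 9·289 − 130·20
1 = −130·598 + 269·289
1 = 269·2083 − 937·598
1 = −937·4764 + 2143·2083
So 2083·(2143) ≡ 1 (mod 4764), giving 2083⁻¹ ≡ 2143.
x ≡ 2083⁻¹·3267 ≡ 2143·3267 ≡ 2865 (mod 4764).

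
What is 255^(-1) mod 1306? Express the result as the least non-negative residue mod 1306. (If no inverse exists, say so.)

379

Run Euclid on (1306, 255):
1306 = 5×255 + 31
255 = 8×31 + 7
31 = 4×7 + 3
7 = 2×3 + 1
3 = 3×1 + 0
The gcd is 1. Working backward:
1 = 7 − 2·3
1 = −2·31 + 9·7
1 = 9·255 − 74·31
1 = −74·1306 + 379·255
So 255·379 ≡ 1 (mod 1306).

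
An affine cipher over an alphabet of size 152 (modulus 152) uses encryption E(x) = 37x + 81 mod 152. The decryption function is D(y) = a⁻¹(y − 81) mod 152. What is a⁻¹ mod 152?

37

gcd(152, 37) by repeated division:
152 = 4*37 + 4
37 = 9*4 + 1
4 = 4*1 + 0
The gcd is 1. Working backward:
1 = 37 − 9·4
1 = −9·152 + 37·37
So 37·37 ≡ 1 (mod 152).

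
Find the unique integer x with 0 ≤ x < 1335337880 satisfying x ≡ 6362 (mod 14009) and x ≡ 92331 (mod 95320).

Write x = 6362 + 14009·k. Then 14009·k ≡ 92331 − 6362 ≡ 85969 (mod 95320).
Need 14009⁻¹ mod 95320. Extended Euclid on (95320, 14009):
95320 = 6×14009 + 11266
14009 = 1×11266 + 2743
11266 = 4×2743 + 294
2743 = 9×294 + 97
294 = 3×97 + 3
97 = 32×3 + 1
3 = 3×1 + 0
Back-substitute:
1 = 97 − 32·3
1 = −32·294 + 97·97
1 = 97·2743 − 905·294
1 = −905·11266 + 3717·2743
1 = 3717·14009 − 4622·11266
1 = −4622·95320 + 31449·14009
14009⁻¹ ≡ 31449 (mod 95320), so k ≡ 31449·85969 ≡ 77921 (mod 95320).
x = 6362 + 14009·77921 = 1091601651.

1091601651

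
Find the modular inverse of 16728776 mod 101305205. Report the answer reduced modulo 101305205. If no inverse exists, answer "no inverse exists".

gcd(101305205, 16728776) by repeated division:
101305205 = 6*16728776 + 932549
16728776 = 17*932549 + 875443
932549 = 1*875443 + 57106
875443 = 15*57106 + 18853
57106 = 3*18853 + 547
18853 = 34*547 + 255
547 = 2*255 + 37
255 = 6*37 + 33
37 = 1*33 + 4
33 = 8*4 + 1
4 = 4*1 + 0
The gcd is 1. Working backward:
1 = 33 − 8·4
1 = −8·37 + 9·33
1 = 9·255 − 62·37
1 = −62·547 + 133·255
1 = 133·18853 − 4584·547
1 = −4584·57106 + 13885·18853
1 = 13885·875443 − 212859·57106
1 = −212859·932549 + 226744·875443
1 = 226744·16728776 − 4067507·932549
1 = −4067507·101305205 + 24631786·16728776
So 16728776·24631786 ≡ 1 (mod 101305205).

24631786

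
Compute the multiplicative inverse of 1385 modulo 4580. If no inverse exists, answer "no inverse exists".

Euclidean algorithm on 4580, 1385:
4580 = 3*1385 + 425
1385 = 3*425 + 110
425 = 3*110 + 95
110 = 1*95 + 15
95 = 6*15 + 5
15 = 3*5 + 0
Since gcd = 5 > 1, 1385 is not a unit mod 4580.

no inverse exists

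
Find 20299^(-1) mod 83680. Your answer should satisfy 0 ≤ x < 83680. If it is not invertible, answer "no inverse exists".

Extended Euclidean algorithm:
83680 = 4*20299 + 2484
20299 = 8*2484 + 427
2484 = 5*427 + 349
427 = 1*349 + 78
349 = 4*78 + 37
78 = 2*37 + 4
37 = 9*4 + 1
4 = 4*1 + 0
Since gcd(20299, 83680) = 1, back-substitute to write 1 as a combination:
1 = 37 − 9·4
1 = −9·78 + 19·37
1 = 19·349 − 85·78
1 = −85·427 + 104·349
1 = 104·2484 − 605·427
1 = −605·20299 + 4944·2484
1 = 4944·83680 − 20381·20299
Thus 20299·(-20381) ≡ 1 (mod 83680); reducing, -20381 mod 83680 = 63299.

63299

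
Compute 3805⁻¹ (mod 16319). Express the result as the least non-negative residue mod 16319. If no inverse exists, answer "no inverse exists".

Run Euclid on (16319, 3805):
16319 = 4×3805 + 1099
3805 = 3×1099 + 508
1099 = 2×508 + 83
508 = 6×83 + 10
83 = 8×10 + 3
10 = 3×3 + 1
3 = 3×1 + 0
gcd = 1, so the inverse exists. Back-substitute:
1 = 10 − 3·3
1 = −3·83 + 25·10
1 = 25·508 − 153·83
1 = −153·1099 + 331·508
1 = 331·3805 − 1146·1099
1 = −1146·16319 + 4915·3805
So 3805·4915 ≡ 1 (mod 16319).

4915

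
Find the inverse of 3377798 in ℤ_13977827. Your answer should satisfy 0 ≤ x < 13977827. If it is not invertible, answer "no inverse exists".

3455763

Run Euclid on (13977827, 3377798):
13977827 = 4*3377798 + 466635
3377798 = 7*466635 + 111353
466635 = 4*111353 + 21223
111353 = 5*21223 + 5238
21223 = 4*5238 + 271
5238 = 19*271 + 89
271 = 3*89 + 4
89 = 22*4 + 1
4 = 4*1 + 0
Since gcd(3377798, 13977827) = 1, back-substitute to write 1 as a combination:
1 = 89 − 22·4
1 = −22·271 + 67·89
1 = 67·5238 − 1295·271
1 = −1295·21223 + 5247·5238
1 = 5247·111353 − 27530·21223
1 = −27530·466635 + 115367·111353
1 = 115367·3377798 − 835099·466635
1 = −835099·13977827 + 3455763·3377798
So 3377798·3455763 ≡ 1 (mod 13977827).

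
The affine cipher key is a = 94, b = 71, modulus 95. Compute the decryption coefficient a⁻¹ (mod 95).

Run Euclid on (95, 94):
95 = 1·94 + 1
94 = 94·1 + 0
gcd = 1, so the inverse exists. Back-substitute:
1 = 95 − 94
Hence 94⁻¹ ≡ -1 ≡ 94 (mod 95).

94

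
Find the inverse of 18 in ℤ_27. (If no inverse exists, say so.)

no inverse exists

Euclidean algorithm on 27, 18:
27 = 1·18 + 9
18 = 2·9 + 0
The gcd is 9, not 1, hence no inverse exists.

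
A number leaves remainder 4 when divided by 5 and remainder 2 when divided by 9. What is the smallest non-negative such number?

Write x = 4 + 5·k. Then 5·k ≡ 2 − 4 ≡ 7 (mod 9).
Need 5⁻¹ mod 9. Extended Euclid on (9, 5):
9 = 1*5 + 4
5 = 1*4 + 1
4 = 4*1 + 0
Back-substitute:
1 = 5 − 4
1 = −9 + 2·5
5⁻¹ ≡ 2 (mod 9), so k ≡ 2·7 ≡ 5 (mod 9).
x = 4 + 5·5 = 29.

29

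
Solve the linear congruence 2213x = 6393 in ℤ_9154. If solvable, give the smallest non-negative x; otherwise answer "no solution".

First find gcd(2213, 9154):
9154 = 4×2213 + 302
2213 = 7×302 + 99
302 = 3×99 + 5
99 = 19×5 + 4
5 = 1×4 + 1
4 = 4×1 + 0
gcd = 1, so a unique solution mod 9154 exists.
Back-substitute for the Bézout coefficients:
1 = 5 − 4
1 = −99 + 20·5
1 = 20·302 − 61·99
1 = −61·2213 + 447·302
1 = 447·9154 − 1849·2213
So 2213·(-1849) ≡ 1 (mod 9154), giving 2213⁻¹ ≡ 7305.
x ≡ 2213⁻¹·6393 ≡ 7305·6393 ≡ 6311 (mod 9154).

6311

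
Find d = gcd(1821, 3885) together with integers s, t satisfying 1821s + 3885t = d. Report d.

3

Apply Euclid's algorithm to 3885 and 1821:
3885 = 2·1821 + 243
1821 = 7·243 + 120
243 = 2·120 + 3
120 = 40·3 + 0
gcd(1821, 3885) = 3.
Back-substituting:
3 = 243 − 2·120
3 = −2·1821 + 15·243
3 = 15·3885 − 32·1821
So 3 = (15)·3885 + (-32)·1821.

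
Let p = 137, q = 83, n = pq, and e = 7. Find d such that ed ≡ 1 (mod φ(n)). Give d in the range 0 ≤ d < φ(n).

φ(n) = (p−1)(q−1) = 136·82 = 11152.
Need d with 7·d ≡ 1 (mod 11152). Apply the extended Euclidean algorithm:
11152 = 1593×7 + 1
7 = 7×1 + 0
Back-substitute:
1 = 11152 − 1593·7
So 7·(-1593) ≡ 1 (mod 11152), hence d ≡ -1593 ≡ 9559 (mod 11152).

9559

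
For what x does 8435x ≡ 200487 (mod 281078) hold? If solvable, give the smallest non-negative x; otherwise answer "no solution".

First find gcd(8435, 281078):
281078 = 33·8435 + 2723
8435 = 3·2723 + 266
2723 = 10·266 + 63
266 = 4·63 + 14
63 = 4·14 + 7
14 = 2·7 + 0
gcd = 7 and 7 | 200487, so solutions exist. Divide through by 7: 1205x ≡ 28641 (mod 40154).
Now find 1205⁻¹ mod 40154:
40154 = 33*1205 + 389
1205 = 3*389 + 38
389 = 10*38 + 9
38 = 4*9 + 2
9 = 4*2 + 1
2 = 2*1 + 0
Back-substitute:
1 = 9 − 4·2
1 = −4·38 + 17·9
1 = 17·389 − 174·38
1 = −174·1205 + 539·389
1 = 539·40154 − 17961·1205
So 1205·(-17961) ≡ 1 (mod 40154), i.e. 1205⁻¹ ≡ 22193.
Then x ≡ 22193·28641 ≡ 32047 (mod 40154); the smallest non-negative solution is x = 32047.

32047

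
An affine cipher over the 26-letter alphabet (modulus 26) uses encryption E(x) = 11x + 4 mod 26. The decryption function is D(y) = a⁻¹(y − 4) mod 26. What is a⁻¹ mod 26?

19

Run Euclid on (26, 11):
26 = 2*11 + 4
11 = 2*4 + 3
4 = 1*3 + 1
3 = 3*1 + 0
The gcd is 1. Working backward:
1 = 4 − 3
1 = −11 + 3·4
1 = 3·26 − 7·11
So 11·(-7) ≡ 1 (mod 26), and -7 ≡ 19 (mod 26).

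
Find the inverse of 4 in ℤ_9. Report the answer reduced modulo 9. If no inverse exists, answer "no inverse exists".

7

Extended Euclidean algorithm:
9 = 2·4 + 1
4 = 4·1 + 0
Since gcd(4, 9) = 1, back-substitute to write 1 as a combination:
1 = 9 − 2·4
Hence 4⁻¹ ≡ -2 ≡ 7 (mod 9).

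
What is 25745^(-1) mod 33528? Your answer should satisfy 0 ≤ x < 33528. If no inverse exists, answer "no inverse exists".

gcd(33528, 25745) by repeated division:
33528 = 1*25745 + 7783
25745 = 3*7783 + 2396
7783 = 3*2396 + 595
2396 = 4*595 + 16
595 = 37*16 + 3
16 = 5*3 + 1
3 = 3*1 + 0
The gcd is 1. Working backward:
1 = 16 − 5·3
1 = −5·595 + 186·16
1 = 186·2396 − 749·595
1 = −749·7783 + 2433·2396
1 = 2433·25745 − 8048·7783
1 = −8048·33528 + 10481·25745
So 25745·10481 ≡ 1 (mod 33528).

10481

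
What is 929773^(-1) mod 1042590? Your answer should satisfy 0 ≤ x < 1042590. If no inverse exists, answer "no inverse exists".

Extended Euclidean algorithm:
1042590 = 1·929773 + 112817
929773 = 8·112817 + 27237
112817 = 4·27237 + 3869
27237 = 7·3869 + 154
3869 = 25·154 + 19
154 = 8·19 + 2
19 = 9·2 + 1
2 = 2·1 + 0
The gcd is 1. Working backward:
1 = 19 − 9·2
1 = −9·154 + 73·19
1 = 73·3869 − 1834·154
1 = −1834·27237 + 12911·3869
1 = 12911·112817 − 53478·27237
1 = −53478·929773 + 440735·112817
1 = 440735·1042590 − 494213·929773
Thus 929773·(-494213) ≡ 1 (mod 1042590); reducing, -494213 mod 1042590 = 548377.

548377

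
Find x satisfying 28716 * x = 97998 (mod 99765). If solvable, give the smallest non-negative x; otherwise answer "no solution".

First find gcd(28716, 99765):
99765 = 3×28716 + 13617
28716 = 2×13617 + 1482
13617 = 9×1482 + 279
1482 = 5×279 + 87
279 = 3×87 + 18
87 = 4×18 + 15
18 = 1×15 + 3
15 = 5×3 + 0
gcd = 3 and 3 | 97998, so solutions exist. Divide through by 3: 9572x ≡ 32666 (mod 33255).
Now find 9572⁻¹ mod 33255:
33255 = 3×9572 + 4539
9572 = 2×4539 + 494
4539 = 9×494 + 93
494 = 5×93 + 29
93 = 3×29 + 6
29 = 4×6 + 5
6 = 1×5 + 1
5 = 5×1 + 0
Back-substitute:
1 = 6 − 5
1 = −29 + 5·6
1 = 5·93 − 16·29
1 = −16·494 + 85·93
1 = 85·4539 − 781·494
1 = −781·9572 + 1647·4539
1 = 1647·33255 − 5722·9572
So 9572·(-5722) ≡ 1 (mod 33255), i.e. 9572⁻¹ ≡ 27533.
Then x ≡ 27533·32666 ≡ 11503 (mod 33255); the smallest non-negative solution is x = 11503.

11503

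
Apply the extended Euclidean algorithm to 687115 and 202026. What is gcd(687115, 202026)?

11

Repeated division:
687115 = 3·202026 + 81037
202026 = 2·81037 + 39952
81037 = 2·39952 + 1133
39952 = 35·1133 + 297
1133 = 3·297 + 242
297 = 1·242 + 55
242 = 4·55 + 22
55 = 2·22 + 11
22 = 2·11 + 0
gcd(687115, 202026) = 11.
Back-substituting:
11 = 55 − 2·22
11 = −2·242 + 9·55
11 = 9·297 − 11·242
11 = −11·1133 + 42·297
11 = 42·39952 − 1481·1133
11 = −1481·81037 + 3004·39952
11 = 3004·202026 − 7489·81037
11 = −7489·687115 + 25471·202026
So 11 = (-7489)·687115 + (25471)·202026.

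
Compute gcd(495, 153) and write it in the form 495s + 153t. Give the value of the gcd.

9

Apply Euclid's algorithm to 495 and 153:
495 = 3*153 + 36
153 = 4*36 + 9
36 = 4*9 + 0
gcd(495, 153) = 9.
Back-substituting:
9 = 153 − 4·36
9 = −4·495 + 13·153
So 9 = (-4)·495 + (13)·153.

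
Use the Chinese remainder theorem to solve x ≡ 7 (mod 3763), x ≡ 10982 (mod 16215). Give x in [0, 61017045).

Write x = 7 + 3763·k. Then 3763·k ≡ 10982 − 7 ≡ 10975 (mod 16215).
Need 3763⁻¹ mod 16215. Extended Euclid on (16215, 3763):
16215 = 4×3763 + 1163
3763 = 3×1163 + 274
1163 = 4×274 + 67
274 = 4×67 + 6
67 = 11×6 + 1
6 = 6×1 + 0
Back-substitute:
1 = 67 − 11·6
1 = −11·274 + 45·67
1 = 45·1163 − 191·274
1 = −191·3763 + 618·1163
1 = 618·16215 − 2663·3763
3763⁻¹ ≡ 13552 (mod 16215), so k ≡ 13552·10975 ≡ 9220 (mod 16215).
x = 7 + 3763·9220 = 34694867.

34694867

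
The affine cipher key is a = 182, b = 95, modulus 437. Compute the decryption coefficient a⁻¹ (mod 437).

gcd(437, 182) by repeated division:
437 = 2×182 + 73
182 = 2×73 + 36
73 = 2×36 + 1
36 = 36×1 + 0
The gcd is 1. Working backward:
1 = 73 − 2·36
1 = −2·182 + 5·73
1 = 5·437 − 12·182
Hence 182⁻¹ ≡ -12 ≡ 425 (mod 437).

425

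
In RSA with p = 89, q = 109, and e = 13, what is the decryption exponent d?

8773

φ(n) = (p−1)(q−1) = 88·108 = 9504.
Need d with 13·d ≡ 1 (mod 9504). Apply the extended Euclidean algorithm:
9504 = 731×13 + 1
13 = 13×1 + 0
Back-substitute:
1 = 9504 − 731·13
So 13·(-731) ≡ 1 (mod 9504), hence d ≡ -731 ≡ 8773 (mod 9504).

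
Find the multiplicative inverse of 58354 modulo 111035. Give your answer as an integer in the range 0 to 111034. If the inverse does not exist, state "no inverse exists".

Run Euclid on (111035, 58354):
111035 = 1·58354 + 52681
58354 = 1·52681 + 5673
52681 = 9·5673 + 1624
5673 = 3·1624 + 801
1624 = 2·801 + 22
801 = 36·22 + 9
22 = 2·9 + 4
9 = 2·4 + 1
4 = 4·1 + 0
gcd = 1, so the inverse exists. Back-substitute:
1 = 9 − 2·4
1 = −2·22 + 5·9
1 = 5·801 − 182·22
1 = −182·1624 + 369·801
1 = 369·5673 − 1289·1624
1 = −1289·52681 + 11970·5673
1 = 11970·58354 − 13259·52681
1 = −13259·111035 + 25229·58354
So 58354·25229 ≡ 1 (mod 111035).

25229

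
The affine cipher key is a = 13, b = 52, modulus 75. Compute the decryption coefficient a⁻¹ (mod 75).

Apply the Euclidean algorithm to 75 and 13:
75 = 5*13 + 10
13 = 1*10 + 3
10 = 3*3 + 1
3 = 3*1 + 0
gcd = 1, so the inverse exists. Back-substitute:
1 = 10 − 3·3
1 = −3·13 + 4·10
1 = 4·75 − 23·13
Hence 13⁻¹ ≡ -23 ≡ 52 (mod 75).

52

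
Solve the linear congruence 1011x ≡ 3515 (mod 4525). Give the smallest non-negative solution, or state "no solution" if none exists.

1015

First find gcd(1011, 4525):
4525 = 4*1011 + 481
1011 = 2*481 + 49
481 = 9*49 + 40
49 = 1*40 + 9
40 = 4*9 + 4
9 = 2*4 + 1
4 = 4*1 + 0
gcd = 1, so a unique solution mod 4525 exists.
Back-substitute for the Bézout coefficients:
1 = 9 − 2·4
1 = −2·40 + 9·9
1 = 9·49 − 11·40
1 = −11·481 + 108·49
1 = 108·1011 − 227·481
1 = −227·4525 + 1016·1011
So 1011·(1016) ≡ 1 (mod 4525), giving 1011⁻¹ ≡ 1016.
x ≡ 1011⁻¹·3515 ≡ 1016·3515 ≡ 1015 (mod 4525).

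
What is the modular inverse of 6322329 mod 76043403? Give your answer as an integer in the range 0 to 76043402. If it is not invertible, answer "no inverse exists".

Compute gcd(6322329, 76043403):
76043403 = 12·6322329 + 175455
6322329 = 36·175455 + 5949
175455 = 29·5949 + 2934
5949 = 2·2934 + 81
2934 = 36·81 + 18
81 = 4·18 + 9
18 = 2·9 + 0
The gcd is 9, not 1, hence no inverse exists.

no inverse exists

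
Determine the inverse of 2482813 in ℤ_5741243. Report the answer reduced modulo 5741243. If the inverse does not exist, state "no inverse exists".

gcd(5741243, 2482813) by repeated division:
5741243 = 2·2482813 + 775617
2482813 = 3·775617 + 155962
775617 = 4·155962 + 151769
155962 = 1·151769 + 4193
151769 = 36·4193 + 821
4193 = 5·821 + 88
821 = 9·88 + 29
88 = 3·29 + 1
29 = 29·1 + 0
gcd = 1, so the inverse exists. Back-substitute:
1 = 88 − 3·29
1 = −3·821 + 28·88
1 = 28·4193 − 143·821
1 = −143·151769 + 5176·4193
1 = 5176·155962 − 5319·151769
1 = −5319·775617 + 26452·155962
1 = 26452·2482813 − 84675·775617
1 = −84675·5741243 + 195802·2482813
So 2482813·195802 ≡ 1 (mod 5741243).

195802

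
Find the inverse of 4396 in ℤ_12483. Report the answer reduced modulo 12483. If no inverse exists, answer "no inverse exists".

6091

gcd(12483, 4396) by repeated division:
12483 = 2*4396 + 3691
4396 = 1*3691 + 705
3691 = 5*705 + 166
705 = 4*166 + 41
166 = 4*41 + 2
41 = 20*2 + 1
2 = 2*1 + 0
gcd = 1, so the inverse exists. Back-substitute:
1 = 41 − 20·2
1 = −20·166 + 81·41
1 = 81·705 − 344·166
1 = −344·3691 + 1801·705
1 = 1801·4396 − 2145·3691
1 = −2145·12483 + 6091·4396
So 4396·6091 ≡ 1 (mod 12483).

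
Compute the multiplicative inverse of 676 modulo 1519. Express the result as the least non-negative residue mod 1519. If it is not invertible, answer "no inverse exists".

191

Run Euclid on (1519, 676):
1519 = 2×676 + 167
676 = 4×167 + 8
167 = 20×8 + 7
8 = 1×7 + 1
7 = 7×1 + 0
gcd = 1, so the inverse exists. Back-substitute:
1 = 8 − 7
1 = −167 + 21·8
1 = 21·676 − 85·167
1 = −85·1519 + 191·676
So 676·191 ≡ 1 (mod 1519).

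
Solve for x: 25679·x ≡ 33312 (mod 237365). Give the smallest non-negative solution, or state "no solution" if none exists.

195188

First find gcd(25679, 237365):
237365 = 9·25679 + 6254
25679 = 4·6254 + 663
6254 = 9·663 + 287
663 = 2·287 + 89
287 = 3·89 + 20
89 = 4·20 + 9
20 = 2·9 + 2
9 = 4·2 + 1
2 = 2·1 + 0
gcd = 1, so a unique solution mod 237365 exists.
Back-substitute for the Bézout coefficients:
1 = 9 − 4·2
1 = −4·20 + 9·9
1 = 9·89 − 40·20
1 = −40·287 + 129·89
1 = 129·663 − 298·287
1 = −298·6254 + 2811·663
1 = 2811·25679 − 11542·6254
1 = −11542·237365 + 106689·25679
So 25679·(106689) ≡ 1 (mod 237365), giving 25679⁻¹ ≡ 106689.
x ≡ 25679⁻¹·33312 ≡ 106689·33312 ≡ 195188 (mod 237365).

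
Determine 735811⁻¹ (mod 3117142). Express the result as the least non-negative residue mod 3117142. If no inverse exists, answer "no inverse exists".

1581551

Apply the Euclidean algorithm to 3117142 and 735811:
3117142 = 4×735811 + 173898
735811 = 4×173898 + 40219
173898 = 4×40219 + 13022
40219 = 3×13022 + 1153
13022 = 11×1153 + 339
1153 = 3×339 + 136
339 = 2×136 + 67
136 = 2×67 + 2
67 = 33×2 + 1
2 = 2×1 + 0
Since gcd(735811, 3117142) = 1, back-substitute to write 1 as a combination:
1 = 67 − 33·2
1 = −33·136 + 67·67
1 = 67·339 − 167·136
1 = −167·1153 + 568·339
1 = 568·13022 − 6415·1153
1 = −6415·40219 + 19813·13022
1 = 19813·173898 − 85667·40219
1 = −85667·735811 + 362481·173898
1 = 362481·3117142 − 1535591·735811
Hence 735811⁻¹ ≡ -1535591 ≡ 1581551 (mod 3117142).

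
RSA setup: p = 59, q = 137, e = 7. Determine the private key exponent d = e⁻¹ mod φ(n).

φ(n) = (p−1)(q−1) = 58·136 = 7888.
Need d with 7·d ≡ 1 (mod 7888). Apply the extended Euclidean algorithm:
7888 = 1126*7 + 6
7 = 1*6 + 1
6 = 6*1 + 0
Back-substitute:
1 = 7 − 6
1 = −7888 + 1127·7
So 7·1127 ≡ 1 (mod 7888), hence d = 1127.

1127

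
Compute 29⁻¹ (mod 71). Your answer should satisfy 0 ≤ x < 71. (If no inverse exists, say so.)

Extended Euclidean algorithm:
71 = 2·29 + 13
29 = 2·13 + 3
13 = 4·3 + 1
3 = 3·1 + 0
Since gcd(29, 71) = 1, back-substitute to write 1 as a combination:
1 = 13 − 4·3
1 = −4·29 + 9·13
1 = 9·71 − 22·29
Hence 29⁻¹ ≡ -22 ≡ 49 (mod 71).

49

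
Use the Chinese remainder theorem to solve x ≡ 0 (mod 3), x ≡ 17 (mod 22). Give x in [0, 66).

Write x = 0 + 3·k. Then 3·k ≡ 17 − 0 ≡ 17 (mod 22).
Need 3⁻¹ mod 22. Extended Euclid on (22, 3):
22 = 7·3 + 1
3 = 3·1 + 0
Back-substitute:
1 = 22 − 7·3
3⁻¹ ≡ 15 (mod 22), so k ≡ 15·17 ≡ 13 (mod 22).
x = 0 + 3·13 = 39.

39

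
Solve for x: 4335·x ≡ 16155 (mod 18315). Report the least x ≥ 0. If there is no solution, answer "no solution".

84

First find gcd(4335, 18315):
18315 = 4·4335 + 975
4335 = 4·975 + 435
975 = 2·435 + 105
435 = 4·105 + 15
105 = 7·15 + 0
gcd = 15 and 15 | 16155, so solutions exist. Divide through by 15: 289x ≡ 1077 (mod 1221).
Now find 289⁻¹ mod 1221:
1221 = 4·289 + 65
289 = 4·65 + 29
65 = 2·29 + 7
29 = 4·7 + 1
7 = 7·1 + 0
Back-substitute:
1 = 29 − 4·7
1 = −4·65 + 9·29
1 = 9·289 − 40·65
1 = −40·1221 + 169·289
So 289⁻¹ ≡ 169 (mod 1221).
Then x ≡ 169·1077 ≡ 84 (mod 1221); the smallest non-negative solution is x = 84.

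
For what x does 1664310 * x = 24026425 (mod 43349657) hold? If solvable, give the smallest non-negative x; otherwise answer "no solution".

31962999

First find gcd(1664310, 43349657):
43349657 = 26*1664310 + 77597
1664310 = 21*77597 + 34773
77597 = 2*34773 + 8051
34773 = 4*8051 + 2569
8051 = 3*2569 + 344
2569 = 7*344 + 161
344 = 2*161 + 22
161 = 7*22 + 7
22 = 3*7 + 1
7 = 7*1 + 0
gcd = 1, so a unique solution mod 43349657 exists.
Back-substitute for the Bézout coefficients:
1 = 22 − 3·7
1 = −3·161 + 22·22
1 = 22·344 − 47·161
1 = −47·2569 + 351·344
1 = 351·8051 − 1100·2569
1 = −1100·34773 + 4751·8051
1 = 4751·77597 − 10602·34773
1 = −10602·1664310 + 227393·77597
1 = 227393·43349657 − 5922820·1664310
So 1664310·(-5922820) ≡ 1 (mod 43349657), giving 1664310⁻¹ ≡ 37426837.
x ≡ 1664310⁻¹·24026425 ≡ 37426837·24026425 ≡ 31962999 (mod 43349657).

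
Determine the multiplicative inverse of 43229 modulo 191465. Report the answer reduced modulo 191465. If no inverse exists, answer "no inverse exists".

Extended Euclidean algorithm:
191465 = 4*43229 + 18549
43229 = 2*18549 + 6131
18549 = 3*6131 + 156
6131 = 39*156 + 47
156 = 3*47 + 15
47 = 3*15 + 2
15 = 7*2 + 1
2 = 2*1 + 0
The gcd is 1. Working backward:
1 = 15 − 7·2
1 = −7·47 + 22·15
1 = 22·156 − 73·47
1 = −73·6131 + 2869·156
1 = 2869·18549 − 8680·6131
1 = −8680·43229 + 20229·18549
1 = 20229·191465 − 89596·43229
So 43229·(-89596) ≡ 1 (mod 191465), and -89596 ≡ 101869 (mod 191465).

101869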